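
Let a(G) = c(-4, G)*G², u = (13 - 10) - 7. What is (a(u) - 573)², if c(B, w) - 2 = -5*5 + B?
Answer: 1010025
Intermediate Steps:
c(B, w) = -23 + B (c(B, w) = 2 + (-5*5 + B) = 2 + (-25 + B) = -23 + B)
u = -4 (u = 3 - 7 = -4)
a(G) = -27*G² (a(G) = (-23 - 4)*G² = -27*G²)
(a(u) - 573)² = (-27*(-4)² - 573)² = (-27*16 - 573)² = (-432 - 573)² = (-1005)² = 1010025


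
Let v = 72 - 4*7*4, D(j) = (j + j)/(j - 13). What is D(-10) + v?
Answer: -900/23 ≈ -39.130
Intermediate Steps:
D(j) = 2*j/(-13 + j) (D(j) = (2*j)/(-13 + j) = 2*j/(-13 + j))
v = -40 (v = 72 - 28*4 = 72 - 112 = -40)
D(-10) + v = 2*(-10)/(-13 - 10) - 40 = 2*(-10)/(-23) - 40 = 2*(-10)*(-1/23) - 40 = 20/23 - 40 = -900/23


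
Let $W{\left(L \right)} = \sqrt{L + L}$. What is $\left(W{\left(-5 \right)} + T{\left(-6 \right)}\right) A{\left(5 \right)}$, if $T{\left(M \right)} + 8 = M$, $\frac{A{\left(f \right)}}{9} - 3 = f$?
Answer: $-1008 + 72 i \sqrt{10} \approx -1008.0 + 227.68 i$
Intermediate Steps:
$A{\left(f \right)} = 27 + 9 f$
$T{\left(M \right)} = -8 + M$
$W{\left(L \right)} = \sqrt{2} \sqrt{L}$ ($W{\left(L \right)} = \sqrt{2 L} = \sqrt{2} \sqrt{L}$)
$\left(W{\left(-5 \right)} + T{\left(-6 \right)}\right) A{\left(5 \right)} = \left(\sqrt{2} \sqrt{-5} - 14\right) \left(27 + 9 \cdot 5\right) = \left(\sqrt{2} i \sqrt{5} - 14\right) \left(27 + 45\right) = \left(i \sqrt{10} - 14\right) 72 = \left(-14 + i \sqrt{10}\right) 72 = -1008 + 72 i \sqrt{10}$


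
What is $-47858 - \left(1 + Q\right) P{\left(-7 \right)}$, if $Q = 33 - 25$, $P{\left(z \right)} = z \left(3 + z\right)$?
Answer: $-48110$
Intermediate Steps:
$Q = 8$ ($Q = 33 - 25 = 8$)
$-47858 - \left(1 + Q\right) P{\left(-7 \right)} = -47858 - \left(1 + 8\right) \left(- 7 \left(3 - 7\right)\right) = -47858 - 9 \left(\left(-7\right) \left(-4\right)\right) = -47858 - 9 \cdot 28 = -47858 - 252 = -48110$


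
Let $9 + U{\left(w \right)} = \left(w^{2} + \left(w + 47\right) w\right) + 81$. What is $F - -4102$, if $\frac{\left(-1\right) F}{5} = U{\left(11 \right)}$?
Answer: $-53$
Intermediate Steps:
$U{\left(w \right)} = 72 + w^{2} + w \left(47 + w\right)$ ($U{\left(w \right)} = -9 + \left(\left(w^{2} + \left(w + 47\right) w\right) + 81\right) = -9 + \left(\left(w^{2} + \left(47 + w\right) w\right) + 81\right) = -9 + \left(\left(w^{2} + w \left(47 + w\right)\right) + 81\right) = -9 + \left(81 + w^{2} + w \left(47 + w\right)\right) = 72 + w^{2} + w \left(47 + w\right)$)
$F = -4155$ ($F = - 5 \left(72 + 2 \cdot 11^{2} + 47 \cdot 11\right) = - 5 \left(72 + 2 \cdot 121 + 517\right) = - 5 \left(72 + 242 + 517\right) = \left(-5\right) 831 = -4155$)
$F - -4102 = -4155 - -4102 = -4155 + 4102 = -53$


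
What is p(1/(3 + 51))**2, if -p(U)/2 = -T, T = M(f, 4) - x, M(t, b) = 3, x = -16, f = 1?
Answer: 1444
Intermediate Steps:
T = 19 (T = 3 - 1*(-16) = 3 + 16 = 19)
p(U) = 38 (p(U) = -(-2)*19 = -2*(-19) = 38)
p(1/(3 + 51))**2 = 38**2 = 1444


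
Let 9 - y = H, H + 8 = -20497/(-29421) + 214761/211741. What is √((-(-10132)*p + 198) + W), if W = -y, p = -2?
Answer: I*√86591219856649137125545/2076543987 ≈ 141.71*I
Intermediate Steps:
H = -39178517030/6229631961 (H = -8 + (-20497/(-29421) + 214761/211741) = -8 + (-20497*(-1/29421) + 214761*(1/211741)) = -8 + (20497/29421 + 214761/211741) = -8 + 10658538658/6229631961 = -39178517030/6229631961 ≈ -6.2891)
y = 95245204679/6229631961 (y = 9 - 1*(-39178517030/6229631961) = 9 + 39178517030/6229631961 = 95245204679/6229631961 ≈ 15.289)
W = -95245204679/6229631961 (W = -1*95245204679/6229631961 = -95245204679/6229631961 ≈ -15.289)
√((-(-10132)*p + 198) + W) = √((-(-10132)*(-2) + 198) - 95245204679/6229631961) = √((-298*68 + 198) - 95245204679/6229631961) = √((-20264 + 198) - 95245204679/6229631961) = √(-20066 - 95245204679/6229631961) = √(-125099040134105/6229631961) = I*√86591219856649137125545/2076543987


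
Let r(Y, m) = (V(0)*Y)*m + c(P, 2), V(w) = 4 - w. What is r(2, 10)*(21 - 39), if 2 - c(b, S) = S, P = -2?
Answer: -1440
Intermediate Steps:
c(b, S) = 2 - S
r(Y, m) = 4*Y*m (r(Y, m) = ((4 - 1*0)*Y)*m + (2 - 1*2) = ((4 + 0)*Y)*m + (2 - 2) = (4*Y)*m + 0 = 4*Y*m + 0 = 4*Y*m)
r(2, 10)*(21 - 39) = (4*2*10)*(21 - 39) = 80*(-18) = -1440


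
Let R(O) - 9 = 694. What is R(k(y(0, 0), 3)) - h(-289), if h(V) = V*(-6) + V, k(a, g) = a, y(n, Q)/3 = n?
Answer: -742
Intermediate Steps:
y(n, Q) = 3*n
h(V) = -5*V (h(V) = -6*V + V = -5*V)
R(O) = 703 (R(O) = 9 + 694 = 703)
R(k(y(0, 0), 3)) - h(-289) = 703 - (-5)*(-289) = 703 - 1*1445 = 703 - 1445 = -742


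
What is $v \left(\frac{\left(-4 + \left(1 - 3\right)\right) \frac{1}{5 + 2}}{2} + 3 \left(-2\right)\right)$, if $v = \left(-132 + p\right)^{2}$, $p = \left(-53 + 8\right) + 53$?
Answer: $- \frac{691920}{7} \approx -98846.0$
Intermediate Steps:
$p = 8$ ($p = -45 + 53 = 8$)
$v = 15376$ ($v = \left(-132 + 8\right)^{2} = \left(-124\right)^{2} = 15376$)
$v \left(\frac{\left(-4 + \left(1 - 3\right)\right) \frac{1}{5 + 2}}{2} + 3 \left(-2\right)\right) = 15376 \left(\frac{\left(-4 + \left(1 - 3\right)\right) \frac{1}{5 + 2}}{2} + 3 \left(-2\right)\right) = 15376 \left(\frac{-4 - 2}{7} \cdot \frac{1}{2} - 6\right) = 15376 \left(\left(-6\right) \frac{1}{7} \cdot \frac{1}{2} - 6\right) = 15376 \left(\left(- \frac{6}{7}\right) \frac{1}{2} - 6\right) = 15376 \left(- \frac{3}{7} - 6\right) = 15376 \left(- \frac{45}{7}\right) = - \frac{691920}{7}$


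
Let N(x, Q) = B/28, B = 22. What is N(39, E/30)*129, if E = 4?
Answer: 1419/14 ≈ 101.36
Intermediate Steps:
N(x, Q) = 11/14 (N(x, Q) = 22/28 = 22*(1/28) = 11/14)
N(39, E/30)*129 = (11/14)*129 = 1419/14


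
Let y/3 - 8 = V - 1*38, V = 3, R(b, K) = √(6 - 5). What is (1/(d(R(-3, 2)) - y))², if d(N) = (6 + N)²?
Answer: 1/16900 ≈ 5.9172e-5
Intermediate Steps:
R(b, K) = 1 (R(b, K) = √1 = 1)
y = -81 (y = 24 + 3*(3 - 1*38) = 24 + 3*(3 - 38) = 24 + 3*(-35) = 24 - 105 = -81)
(1/(d(R(-3, 2)) - y))² = (1/((6 + 1)² - 1*(-81)))² = (1/(7² + 81))² = (1/(49 + 81))² = (1/130)² = 1/16900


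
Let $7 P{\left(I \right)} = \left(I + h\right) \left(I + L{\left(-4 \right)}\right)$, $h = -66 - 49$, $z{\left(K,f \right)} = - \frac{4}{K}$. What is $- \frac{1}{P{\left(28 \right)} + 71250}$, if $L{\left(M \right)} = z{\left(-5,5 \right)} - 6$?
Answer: $- \frac{35}{2483832} \approx -1.4091 \cdot 10^{-5}$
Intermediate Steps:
$h = -115$ ($h = -66 - 49 = -115$)
$L{\left(M \right)} = - \frac{26}{5}$ ($L{\left(M \right)} = - \frac{4}{-5} - 6 = \left(-4\right) \left(- \frac{1}{5}\right) - 6 = \frac{4}{5} - 6 = - \frac{26}{5}$)
$P{\left(I \right)} = \frac{\left(-115 + I\right) \left(- \frac{26}{5} + I\right)}{7}$ ($P{\left(I \right)} = \frac{\left(I - 115\right) \left(I - \frac{26}{5}\right)}{7} = \frac{\left(-115 + I\right) \left(- \frac{26}{5} + I\right)}{7}$)
$- \frac{1}{P{\left(28 \right)} + 71250} = - \frac{1}{\left(\frac{598}{7} - \frac{2404}{5} + \frac{28^{2}}{7}\right) + 71250} = - \frac{1}{\left(\frac{598}{7} - \frac{2404}{5} + \frac{1}{7} \cdot 784\right) + 71250} = - \frac{1}{\left(\frac{598}{7} - \frac{2404}{5} + 112\right) + 71250} = - \frac{1}{- \frac{9918}{35} + 71250} = - \frac{1}{\frac{2483832}{35}} = \left(-1\right) \frac{35}{2483832} = - \frac{35}{2483832}$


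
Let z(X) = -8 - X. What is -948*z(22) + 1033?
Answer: 29473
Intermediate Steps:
-948*z(22) + 1033 = -948*(-8 - 1*22) + 1033 = -948*(-8 - 22) + 1033 = -948*(-30) + 1033 = 28440 + 1033 = 29473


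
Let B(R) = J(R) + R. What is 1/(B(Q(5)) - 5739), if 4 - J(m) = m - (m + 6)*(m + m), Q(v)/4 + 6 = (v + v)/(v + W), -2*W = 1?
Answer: -81/442231 ≈ -0.00018316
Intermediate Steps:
W = -1/2 (W = -1/2*1 = -1/2 ≈ -0.50000)
Q(v) = -24 + 8*v/(-1/2 + v) (Q(v) = -24 + 4*((v + v)/(v - 1/2)) = -24 + 4*((2*v)/(-1/2 + v)) = -24 + 4*(2*v/(-1/2 + v)) = -24 + 8*v/(-1/2 + v))
J(m) = 4 - m + 2*m*(6 + m) (J(m) = 4 - (m - (m + 6)*(m + m)) = 4 - (m - (6 + m)*2*m) = 4 - (m - 2*m*(6 + m)) = 4 + (-m + 2*m*(6 + m)) = 4 - m + 2*m*(6 + m))
B(R) = 4 + 2*R**2 + 12*R (B(R) = (4 + 2*R**2 + 11*R) + R = 4 + 2*R**2 + 12*R)
1/(B(Q(5)) - 5739) = 1/((4 + 2*(8*(3 - 4*5)/(-1 + 2*5))**2 + 12*(8*(3 - 4*5)/(-1 + 2*5))) - 5739) = 1/((4 + 2*(8*(3 - 20)/(-1 + 10))**2 + 12*(8*(3 - 20)/(-1 + 10))) - 5739) = 1/((4 + 2*(8*(-17)/9)**2 + 12*(8*(-17)/9)) - 5739) = 1/((4 + 2*(8*(1/9)*(-17))**2 + 12*(8*(1/9)*(-17))) - 5739) = 1/((4 + 2*(-136/9)**2 + 12*(-136/9)) - 5739) = 1/((4 + 2*(18496/81) - 544/3) - 5739) = 1/((4 + 36992/81 - 544/3) - 5739) = 1/(22628/81 - 5739) = 1/(-442231/81) = -81/442231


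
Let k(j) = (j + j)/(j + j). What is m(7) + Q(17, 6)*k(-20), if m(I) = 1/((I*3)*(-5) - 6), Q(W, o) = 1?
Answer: 110/111 ≈ 0.99099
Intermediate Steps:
k(j) = 1 (k(j) = (2*j)/((2*j)) = (2*j)*(1/(2*j)) = 1)
m(I) = 1/(-6 - 15*I) (m(I) = 1/((3*I)*(-5) - 6) = 1/(-15*I - 6) = 1/(-6 - 15*I))
m(7) + Q(17, 6)*k(-20) = -1/(6 + 15*7) + 1*1 = -1/(6 + 105) + 1 = -1/111 + 1 = 110/111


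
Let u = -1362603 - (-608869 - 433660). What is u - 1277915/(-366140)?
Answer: -23438123289/73228 ≈ -3.2007e+5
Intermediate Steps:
u = -320074 (u = -1362603 - 1*(-1042529) = -1362603 + 1042529 = -320074)
u - 1277915/(-366140) = -320074 - 1277915/(-366140) = -320074 - 1277915*(-1)/366140 = -320074 - 1*(-255583/73228) = -320074 + 255583/73228 = -23438123289/73228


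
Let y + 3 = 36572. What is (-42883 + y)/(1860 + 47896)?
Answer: -451/3554 ≈ -0.12690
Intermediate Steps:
y = 36569 (y = -3 + 36572 = 36569)
(-42883 + y)/(1860 + 47896) = (-42883 + 36569)/(1860 + 47896) = -6314/49756 = -6314*1/49756 = -451/3554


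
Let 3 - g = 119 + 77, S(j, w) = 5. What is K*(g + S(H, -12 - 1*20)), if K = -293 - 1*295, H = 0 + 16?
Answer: 110544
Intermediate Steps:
H = 16
g = -193 (g = 3 - (119 + 77) = 3 - 1*196 = 3 - 196 = -193)
K = -588 (K = -293 - 295 = -588)
K*(g + S(H, -12 - 1*20)) = -588*(-193 + 5) = -588*(-188) = 110544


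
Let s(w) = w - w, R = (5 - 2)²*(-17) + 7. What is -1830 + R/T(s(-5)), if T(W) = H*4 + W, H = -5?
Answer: -18227/10 ≈ -1822.7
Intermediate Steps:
R = -146 (R = 3²*(-17) + 7 = 9*(-17) + 7 = -153 + 7 = -146)
s(w) = 0
T(W) = -20 + W (T(W) = -5*4 + W = -20 + W)
-1830 + R/T(s(-5)) = -1830 - 146/(-20 + 0) = -1830 - 146/(-20) = -1830 - 146*(-1/20) = -1830 + 73/10 = -18227/10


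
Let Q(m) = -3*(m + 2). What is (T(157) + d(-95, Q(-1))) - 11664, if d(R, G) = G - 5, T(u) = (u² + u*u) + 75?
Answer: 37701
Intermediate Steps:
Q(m) = -6 - 3*m (Q(m) = -3*(2 + m) = -6 - 3*m)
T(u) = 75 + 2*u² (T(u) = (u² + u²) + 75 = 2*u² + 75 = 75 + 2*u²)
d(R, G) = -5 + G
(T(157) + d(-95, Q(-1))) - 11664 = ((75 + 2*157²) + (-5 + (-6 - 3*(-1)))) - 11664 = ((75 + 2*24649) + (-5 + (-6 + 3))) - 11664 = ((75 + 49298) + (-5 - 3)) - 11664 = (49373 - 8) - 11664 = 49365 - 11664 = 37701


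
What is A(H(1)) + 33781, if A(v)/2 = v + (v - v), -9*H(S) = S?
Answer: 304027/9 ≈ 33781.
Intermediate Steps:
H(S) = -S/9
A(v) = 2*v (A(v) = 2*(v + (v - v)) = 2*(v + 0) = 2*v)
A(H(1)) + 33781 = 2*(-⅑*1) + 33781 = 2*(-⅑) + 33781 = -2/9 + 33781 = 304027/9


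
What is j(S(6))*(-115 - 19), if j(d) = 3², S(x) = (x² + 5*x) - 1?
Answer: -1206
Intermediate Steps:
S(x) = -1 + x² + 5*x
j(d) = 9
j(S(6))*(-115 - 19) = 9*(-115 - 19) = 9*(-134) = -1206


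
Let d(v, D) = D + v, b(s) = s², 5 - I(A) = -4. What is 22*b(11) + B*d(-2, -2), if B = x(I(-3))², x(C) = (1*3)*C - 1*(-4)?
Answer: -1182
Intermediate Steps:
I(A) = 9 (I(A) = 5 - 1*(-4) = 5 + 4 = 9)
x(C) = 4 + 3*C (x(C) = 3*C + 4 = 4 + 3*C)
B = 961 (B = (4 + 3*9)² = (4 + 27)² = 31² = 961)
22*b(11) + B*d(-2, -2) = 22*11² + 961*(-2 - 2) = 22*121 + 961*(-4) = 2662 - 3844 = -1182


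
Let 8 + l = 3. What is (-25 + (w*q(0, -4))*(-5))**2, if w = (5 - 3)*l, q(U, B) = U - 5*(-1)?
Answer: 50625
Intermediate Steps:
l = -5 (l = -8 + 3 = -5)
q(U, B) = 5 + U (q(U, B) = U + 5 = 5 + U)
w = -10 (w = (5 - 3)*(-5) = 2*(-5) = -10)
(-25 + (w*q(0, -4))*(-5))**2 = (-25 - 10*(5 + 0)*(-5))**2 = (-25 - 10*5*(-5))**2 = (-25 - 50*(-5))**2 = (-25 + 250)**2 = 225**2 = 50625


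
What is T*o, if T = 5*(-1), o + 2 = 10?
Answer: -40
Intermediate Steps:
o = 8 (o = -2 + 10 = 8)
T = -5
T*o = -5*8 = -40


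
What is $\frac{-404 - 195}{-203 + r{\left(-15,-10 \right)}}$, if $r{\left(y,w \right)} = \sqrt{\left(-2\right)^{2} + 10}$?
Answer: $\frac{17371}{5885} + \frac{599 \sqrt{14}}{41195} \approx 3.0061$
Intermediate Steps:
$r{\left(y,w \right)} = \sqrt{14}$ ($r{\left(y,w \right)} = \sqrt{4 + 10} = \sqrt{14}$)
$\frac{-404 - 195}{-203 + r{\left(-15,-10 \right)}} = \frac{-404 - 195}{-203 + \sqrt{14}} = - \frac{599}{-203 + \sqrt{14}}$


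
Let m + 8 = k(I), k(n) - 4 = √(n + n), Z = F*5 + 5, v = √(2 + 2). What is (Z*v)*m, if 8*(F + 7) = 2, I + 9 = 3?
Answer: 230 - 115*I*√3 ≈ 230.0 - 199.19*I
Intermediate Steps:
I = -6 (I = -9 + 3 = -6)
F = -27/4 (F = -7 + (⅛)*2 = -7 + ¼ = -27/4 ≈ -6.7500)
v = 2 (v = √4 = 2)
Z = -115/4 (Z = -27/4*5 + 5 = -135/4 + 5 = -115/4 ≈ -28.750)
k(n) = 4 + √2*√n (k(n) = 4 + √(n + n) = 4 + √(2*n) = 4 + √2*√n)
m = -4 + 2*I*√3 (m = -8 + (4 + √2*√(-6)) = -8 + (4 + √2*(I*√6)) = -8 + (4 + 2*I*√3) = -4 + 2*I*√3 ≈ -4.0 + 3.4641*I)
(Z*v)*m = (-115/4*2)*(-4 + 2*I*√3) = -115*(-4 + 2*I*√3)/2 = 230 - 115*I*√3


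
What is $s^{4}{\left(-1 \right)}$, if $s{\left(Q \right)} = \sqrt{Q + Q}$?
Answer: $4$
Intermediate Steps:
$s{\left(Q \right)} = \sqrt{2} \sqrt{Q}$ ($s{\left(Q \right)} = \sqrt{2 Q} = \sqrt{2} \sqrt{Q}$)
$s^{4}{\left(-1 \right)} = \left(\sqrt{2} \sqrt{-1}\right)^{4} = \left(\sqrt{2} i\right)^{4} = \left(i \sqrt{2}\right)^{4} = 4$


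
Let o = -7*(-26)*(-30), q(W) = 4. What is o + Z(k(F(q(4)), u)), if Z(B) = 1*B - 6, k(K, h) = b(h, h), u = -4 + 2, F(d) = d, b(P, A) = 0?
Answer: -5466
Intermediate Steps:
u = -2
k(K, h) = 0
o = -5460 (o = 182*(-30) = -5460)
Z(B) = -6 + B (Z(B) = B - 6 = -6 + B)
o + Z(k(F(q(4)), u)) = -5460 + (-6 + 0) = -5460 - 6 = -5466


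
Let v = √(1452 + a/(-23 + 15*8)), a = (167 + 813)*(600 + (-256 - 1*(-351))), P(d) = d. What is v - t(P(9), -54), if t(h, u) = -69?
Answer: 69 + 2*√19932142/97 ≈ 161.05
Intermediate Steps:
a = 681100 (a = 980*(600 + (-256 + 351)) = 980*(600 + 95) = 980*695 = 681100)
v = 2*√19932142/97 (v = √(1452 + 681100/(-23 + 15*8)) = √(1452 + 681100/(-23 + 120)) = √(1452 + 681100/97) = √(821944/97) = 2*√19932142/97 ≈ 92.052)
v - t(P(9), -54) = 2*√19932142/97 - 1*(-69) = 2*√19932142/97 + 69 = 69 + 2*√19932142/97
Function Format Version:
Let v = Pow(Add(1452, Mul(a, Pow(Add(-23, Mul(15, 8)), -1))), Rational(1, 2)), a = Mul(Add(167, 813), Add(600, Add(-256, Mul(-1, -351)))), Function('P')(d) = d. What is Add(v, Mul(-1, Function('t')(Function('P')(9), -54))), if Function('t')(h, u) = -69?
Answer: Add(69, Mul(Rational(2, 97), Pow(19932142, Rational(1, 2)))) ≈ 161.05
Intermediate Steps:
a = 681100 (a = Mul(980, Add(600, Add(-256, 351))) = Mul(980, Add(600, 95)) = Mul(980, 695) = 681100)
v = Mul(Rational(2, 97), Pow(19932142, Rational(1, 2))) (v = Pow(Add(1452, Mul(681100, Pow(Add(-23, Mul(15, 8)), -1))), Rational(1, 2)) = Pow(Add(1452, Mul(681100, Pow(Add(-23, 120), -1))), Rational(1, 2)) = Pow(Add(1452, Mul(681100, Pow(97, -1))), Rational(1, 2)) = Pow(Add(1452, Mul(681100, Rational(1, 97))), Rational(1, 2)) = Pow(Add(1452, Rational(681100, 97)), Rational(1, 2)) = Pow(Rational(821944, 97), Rational(1, 2)) = Mul(Rational(2, 97), Pow(19932142, Rational(1, 2))) ≈ 92.052)
Add(v, Mul(-1, Function('t')(Function('P')(9), -54))) = Add(Mul(Rational(2, 97), Pow(19932142, Rational(1, 2))), Mul(-1, -69)) = Add(Mul(Rational(2, 97), Pow(19932142, Rational(1, 2))), 69) = Add(69, Mul(Rational(2, 97), Pow(19932142, Rational(1, 2))))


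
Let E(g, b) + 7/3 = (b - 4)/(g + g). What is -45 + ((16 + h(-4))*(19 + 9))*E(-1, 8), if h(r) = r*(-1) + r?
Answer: -5959/3 ≈ -1986.3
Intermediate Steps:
E(g, b) = -7/3 + (-4 + b)/(2*g) (E(g, b) = -7/3 + (b - 4)/(g + g) = -7/3 + (-4 + b)/((2*g)) = -7/3 + (-4 + b)*(1/(2*g)) = -7/3 + (-4 + b)/(2*g))
h(r) = 0 (h(r) = -r + r = 0)
-45 + ((16 + h(-4))*(19 + 9))*E(-1, 8) = -45 + ((16 + 0)*(19 + 9))*((⅙)*(-12 - 14*(-1) + 3*8)/(-1)) = -45 + (16*28)*((⅙)*(-1)*(-12 + 14 + 24)) = -45 + 448*((⅙)*(-1)*26) = -45 + 448*(-13/3) = -45 - 5824/3 = -5959/3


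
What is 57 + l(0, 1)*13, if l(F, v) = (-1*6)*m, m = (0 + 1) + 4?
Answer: -333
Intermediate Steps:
m = 5 (m = 1 + 4 = 5)
l(F, v) = -30 (l(F, v) = -1*6*5 = -6*5 = -30)
57 + l(0, 1)*13 = 57 - 30*13 = 57 - 390 = -333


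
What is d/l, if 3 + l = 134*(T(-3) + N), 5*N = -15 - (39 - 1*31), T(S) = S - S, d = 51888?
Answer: -259440/3097 ≈ -83.771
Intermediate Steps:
T(S) = 0
N = -23/5 (N = (-15 - (39 - 1*31))/5 = (-15 - (39 - 31))/5 = (-15 - 1*8)/5 = (-15 - 8)/5 = (⅕)*(-23) = -23/5 ≈ -4.6000)
l = -3097/5 (l = -3 + 134*(0 - 23/5) = -3 + 134*(-23/5) = -3 - 3082/5 = -3097/5 ≈ -619.40)
d/l = 51888/(-3097/5) = 51888*(-5/3097) = -259440/3097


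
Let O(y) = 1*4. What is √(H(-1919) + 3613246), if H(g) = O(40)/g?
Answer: √13305998795330/1919 ≈ 1900.9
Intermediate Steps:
O(y) = 4
H(g) = 4/g
√(H(-1919) + 3613246) = √(4/(-1919) + 3613246) = √(4*(-1/1919) + 3613246) = √(-4/1919 + 3613246) = √(6933819070/1919) = √13305998795330/1919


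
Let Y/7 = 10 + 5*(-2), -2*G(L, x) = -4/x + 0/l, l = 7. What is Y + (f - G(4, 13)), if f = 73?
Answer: 947/13 ≈ 72.846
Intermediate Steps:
G(L, x) = 2/x (G(L, x) = -(-4/x + 0/7)/2 = -(-4/x + 0*(⅐))/2 = -(-4/x + 0)/2 = -(-2)/x = 2/x)
Y = 0 (Y = 7*(10 + 5*(-2)) = 7*(10 - 10) = 7*0 = 0)
Y + (f - G(4, 13)) = 0 + (73 - 2/13) = 0 + 947/13 = 947/13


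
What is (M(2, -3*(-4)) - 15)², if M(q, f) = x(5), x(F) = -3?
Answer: 324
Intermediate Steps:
M(q, f) = -3
(M(2, -3*(-4)) - 15)² = (-3 - 15)² = (-18)² = 324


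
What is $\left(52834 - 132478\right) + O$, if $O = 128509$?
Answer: $48865$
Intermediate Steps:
$\left(52834 - 132478\right) + O = \left(52834 - 132478\right) + 128509 = -79644 + 128509 = 48865$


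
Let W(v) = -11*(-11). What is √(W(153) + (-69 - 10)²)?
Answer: √6362 ≈ 79.762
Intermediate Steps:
W(v) = 121
√(W(153) + (-69 - 10)²) = √(121 + (-69 - 10)²) = √(121 + (-79)²) = √(121 + 6241) = √6362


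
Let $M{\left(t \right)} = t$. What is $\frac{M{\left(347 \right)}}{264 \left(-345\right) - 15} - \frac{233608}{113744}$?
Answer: $- \frac{2664998741}{1295188710} \approx -2.0576$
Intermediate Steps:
$\frac{M{\left(347 \right)}}{264 \left(-345\right) - 15} - \frac{233608}{113744} = \frac{347}{264 \left(-345\right) - 15} - \frac{233608}{113744} = \frac{347}{-91080 - 15} - \frac{29201}{14218} = \frac{347}{-91095} - \frac{29201}{14218} = 347 \left(- \frac{1}{91095}\right) - \frac{29201}{14218} = - \frac{347}{91095} - \frac{29201}{14218} = - \frac{2664998741}{1295188710}$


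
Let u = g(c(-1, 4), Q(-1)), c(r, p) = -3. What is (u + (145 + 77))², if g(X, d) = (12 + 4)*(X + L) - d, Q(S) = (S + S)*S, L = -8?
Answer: 1936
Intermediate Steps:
Q(S) = 2*S² (Q(S) = (2*S)*S = 2*S²)
g(X, d) = -128 - d + 16*X (g(X, d) = (12 + 4)*(X - 8) - d = 16*(-8 + X) - d = (-128 + 16*X) - d = -128 - d + 16*X)
u = -178 (u = -128 - 2*(-1)² + 16*(-3) = -128 - 2 - 48 = -178)
(u + (145 + 77))² = (-178 + (145 + 77))² = (-178 + 222)² = 44² = 1936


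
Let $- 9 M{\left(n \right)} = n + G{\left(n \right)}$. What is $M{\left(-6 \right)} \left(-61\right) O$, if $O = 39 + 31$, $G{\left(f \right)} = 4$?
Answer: $- \frac{8540}{9} \approx -948.89$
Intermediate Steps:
$O = 70$
$M{\left(n \right)} = - \frac{4}{9} - \frac{n}{9}$ ($M{\left(n \right)} = - \frac{n + 4}{9} = - \frac{4 + n}{9} = - \frac{4}{9} - \frac{n}{9}$)
$M{\left(-6 \right)} \left(-61\right) O = \left(- \frac{4}{9} - - \frac{2}{3}\right) \left(-61\right) 70 = \left(- \frac{4}{9} + \frac{2}{3}\right) \left(-61\right) 70 = \frac{2}{9} \left(-61\right) 70 = \left(- \frac{122}{9}\right) 70 = - \frac{8540}{9}$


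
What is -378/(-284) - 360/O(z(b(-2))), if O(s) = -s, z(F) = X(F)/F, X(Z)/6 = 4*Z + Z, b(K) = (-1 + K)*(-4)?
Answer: 1893/142 ≈ 13.331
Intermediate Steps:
b(K) = 4 - 4*K
X(Z) = 30*Z (X(Z) = 6*(4*Z + Z) = 6*(5*Z) = 30*Z)
z(F) = 30 (z(F) = (30*F)/F = 30)
-378/(-284) - 360/O(z(b(-2))) = -378/(-284) - 360/((-1*30)) = -378*(-1/284) - 360/(-30) = 189/142 - 360*(-1/30) = 189/142 + 12 = 1893/142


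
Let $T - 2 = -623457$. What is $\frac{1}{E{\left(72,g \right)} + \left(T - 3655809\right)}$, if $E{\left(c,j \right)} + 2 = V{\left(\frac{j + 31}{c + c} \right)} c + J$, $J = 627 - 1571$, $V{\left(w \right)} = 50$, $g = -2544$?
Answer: $- \frac{1}{4276610} \approx -2.3383 \cdot 10^{-7}$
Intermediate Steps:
$T = -623455$ ($T = 2 - 623457 = -623455$)
$J = -944$ ($J = 627 - 1571 = -944$)
$E{\left(c,j \right)} = -946 + 50 c$ ($E{\left(c,j \right)} = -2 + \left(50 c - 944\right) = -2 + \left(-944 + 50 c\right) = -946 + 50 c$)
$\frac{1}{E{\left(72,g \right)} + \left(T - 3655809\right)} = \frac{1}{\left(-946 + 50 \cdot 72\right) - 4279264} = \frac{1}{\left(-946 + 3600\right) - 4279264} = \frac{1}{2654 - 4279264} = \frac{1}{-4276610} = - \frac{1}{4276610}$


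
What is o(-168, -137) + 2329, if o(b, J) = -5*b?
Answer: 3169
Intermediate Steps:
o(-168, -137) + 2329 = -5*(-168) + 2329 = 840 + 2329 = 3169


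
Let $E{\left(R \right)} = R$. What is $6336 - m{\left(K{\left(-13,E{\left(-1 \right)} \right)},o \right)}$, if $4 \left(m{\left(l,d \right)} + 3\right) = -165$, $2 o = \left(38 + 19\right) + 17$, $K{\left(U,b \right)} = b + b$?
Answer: $\frac{25521}{4} \approx 6380.3$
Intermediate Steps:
$K{\left(U,b \right)} = 2 b$
$o = 37$ ($o = \frac{\left(38 + 19\right) + 17}{2} = \frac{57 + 17}{2} = \frac{1}{2} \cdot 74 = 37$)
$m{\left(l,d \right)} = - \frac{177}{4}$ ($m{\left(l,d \right)} = -3 + \frac{1}{4} \left(-165\right) = -3 - \frac{165}{4} = - \frac{177}{4}$)
$6336 - m{\left(K{\left(-13,E{\left(-1 \right)} \right)},o \right)} = 6336 - - \frac{177}{4} = 6336 + \frac{177}{4} = \frac{25521}{4}$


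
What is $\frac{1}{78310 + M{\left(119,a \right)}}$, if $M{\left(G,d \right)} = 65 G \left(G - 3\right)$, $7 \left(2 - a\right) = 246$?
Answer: $\frac{1}{975570} \approx 1.025 \cdot 10^{-6}$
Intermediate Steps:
$a = - \frac{232}{7}$ ($a = 2 - \frac{246}{7} = - \frac{232}{7} \approx -33.143$)
$M{\left(G,d \right)} = 65 G \left(-3 + G\right)$
$\frac{1}{78310 + M{\left(119,a \right)}} = \frac{1}{78310 + 65 \cdot 119 \left(-3 + 119\right)} = \frac{1}{78310 + 65 \cdot 119 \cdot 116} = \frac{1}{78310 + 897260} = \frac{1}{975570}$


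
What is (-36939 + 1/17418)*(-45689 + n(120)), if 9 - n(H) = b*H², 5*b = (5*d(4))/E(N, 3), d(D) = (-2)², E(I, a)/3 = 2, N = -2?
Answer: 17783672767640/8709 ≈ 2.0420e+9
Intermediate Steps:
E(I, a) = 6 (E(I, a) = 3*2 = 6)
d(D) = 4
b = ⅔ (b = ((5*4)/6)/5 = (20*(⅙))/5 = (⅕)*(10/3) = ⅔ ≈ 0.66667)
n(H) = 9 - 2*H²/3
(-36939 + 1/17418)*(-45689 + n(120)) = (-36939 + 1/17418)*(-45689 + (9 - ⅔*120²)) = (-36939 + 1/17418)*(-45689 + (9 - ⅔*14400)) = -643403501*(-45689 + (9 - 9600))/17418 = -643403501*(-45689 - 9591)/17418 = -643403501/17418*(-55280) = 17783672767640/8709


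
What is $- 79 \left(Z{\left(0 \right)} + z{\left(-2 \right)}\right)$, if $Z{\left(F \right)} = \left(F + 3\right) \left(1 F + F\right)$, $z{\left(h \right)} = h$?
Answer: $158$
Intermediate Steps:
$Z{\left(F \right)} = 2 F \left(3 + F\right)$ ($Z{\left(F \right)} = \left(3 + F\right) \left(F + F\right) = \left(3 + F\right) 2 F = 2 F \left(3 + F\right)$)
$- 79 \left(Z{\left(0 \right)} + z{\left(-2 \right)}\right) = - 79 \left(2 \cdot 0 \left(3 + 0\right) - 2\right) = - 79 \left(2 \cdot 0 \cdot 3 - 2\right) = - 79 \left(0 - 2\right) = \left(-79\right) \left(-2\right) = 158$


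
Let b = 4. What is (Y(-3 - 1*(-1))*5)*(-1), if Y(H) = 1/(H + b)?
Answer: -5/2 ≈ -2.5000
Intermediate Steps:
Y(H) = 1/(4 + H) (Y(H) = 1/(H + 4) = 1/(4 + H))
(Y(-3 - 1*(-1))*5)*(-1) = (5/(4 + (-3 - 1*(-1))))*(-1) = (5/(4 + (-3 + 1)))*(-1) = (5/(4 - 2))*(-1) = (5/2)*(-1) = -5/2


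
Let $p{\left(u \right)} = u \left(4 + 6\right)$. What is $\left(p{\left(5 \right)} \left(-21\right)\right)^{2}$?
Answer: $1102500$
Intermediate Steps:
$p{\left(u \right)} = 10 u$ ($p{\left(u \right)} = u 10 = 10 u$)
$\left(p{\left(5 \right)} \left(-21\right)\right)^{2} = \left(10 \cdot 5 \left(-21\right)\right)^{2} = \left(50 \left(-21\right)\right)^{2} = \left(-1050\right)^{2} = 1102500$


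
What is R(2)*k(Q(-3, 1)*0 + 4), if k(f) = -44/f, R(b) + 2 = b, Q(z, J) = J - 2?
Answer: 0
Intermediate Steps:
Q(z, J) = -2 + J
R(b) = -2 + b
R(2)*k(Q(-3, 1)*0 + 4) = (-2 + 2)*(-44/((-2 + 1)*0 + 4)) = 0*(-44/(-1*0 + 4)) = 0*(-44/(0 + 4)) = 0*(-44/4) = 0*(-44*1/4) = 0*(-11) = 0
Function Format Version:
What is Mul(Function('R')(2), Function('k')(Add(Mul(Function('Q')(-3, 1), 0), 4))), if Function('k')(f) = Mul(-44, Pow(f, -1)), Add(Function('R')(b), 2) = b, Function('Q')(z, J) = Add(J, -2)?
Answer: 0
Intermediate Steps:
Function('Q')(z, J) = Add(-2, J)
Function('R')(b) = Add(-2, b)
Mul(Function('R')(2), Function('k')(Add(Mul(Function('Q')(-3, 1), 0), 4))) = Mul(Add(-2, 2), Mul(-44, Pow(Add(Mul(Add(-2, 1), 0), 4), -1))) = Mul(0, Mul(-44, Pow(Add(Mul(-1, 0), 4), -1))) = Mul(0, Mul(-44, Pow(Add(0, 4), -1))) = Mul(0, Mul(-44, Pow(4, -1))) = Mul(0, Mul(-44, Rational(1, 4))) = Mul(0, -11) = 0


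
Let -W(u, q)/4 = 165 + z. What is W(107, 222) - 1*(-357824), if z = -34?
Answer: 357300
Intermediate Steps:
W(u, q) = -524 (W(u, q) = -4*(165 - 34) = -4*131 = -524)
W(107, 222) - 1*(-357824) = -524 - 1*(-357824) = -524 + 357824 = 357300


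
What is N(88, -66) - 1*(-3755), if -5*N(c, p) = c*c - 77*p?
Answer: 5949/5 ≈ 1189.8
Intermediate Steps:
N(c, p) = -c²/5 + 77*p/5 (N(c, p) = -(c*c - 77*p)/5 = -(c² - 77*p)/5 = -c²/5 + 77*p/5)
N(88, -66) - 1*(-3755) = (-⅕*88² + (77/5)*(-66)) - 1*(-3755) = (-⅕*7744 - 5082/5) + 3755 = (-7744/5 - 5082/5) + 3755 = -12826/5 + 3755 = 5949/5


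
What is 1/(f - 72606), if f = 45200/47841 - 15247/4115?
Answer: -196865715/14294175537017 ≈ -1.3772e-5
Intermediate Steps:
f = -543433727/196865715 (f = 45200*(1/47841) - 15247*1/4115 = 45200/47841 - 15247/4115 = -543433727/196865715 ≈ -2.7604)
1/(f - 72606) = 1/(-543433727/196865715 - 72606) = 1/(-14294175537017/196865715) = -196865715/14294175537017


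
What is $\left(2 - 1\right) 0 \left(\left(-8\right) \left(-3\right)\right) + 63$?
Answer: $63$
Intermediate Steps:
$\left(2 - 1\right) 0 \left(\left(-8\right) \left(-3\right)\right) + 63 = 1 \cdot 0 \cdot 24 + 63 = 0 \cdot 24 + 63 = 0 + 63 = 63$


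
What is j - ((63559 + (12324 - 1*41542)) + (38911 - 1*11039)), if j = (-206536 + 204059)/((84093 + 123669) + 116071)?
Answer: -20146624906/323833 ≈ -62213.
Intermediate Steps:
j = -2477/323833 (j = -2477/(207762 + 116071) = -2477/323833 ≈ -0.0076490)
j - ((63559 + (12324 - 1*41542)) + (38911 - 1*11039)) = -2477/323833 - ((63559 + (12324 - 1*41542)) + (38911 - 1*11039)) = -2477/323833 - ((63559 + (12324 - 41542)) + (38911 - 11039)) = -2477/323833 - ((63559 - 29218) + 27872) = -2477/323833 - (34341 + 27872) = -2477/323833 - 1*62213 = -2477/323833 - 62213 = -20146624906/323833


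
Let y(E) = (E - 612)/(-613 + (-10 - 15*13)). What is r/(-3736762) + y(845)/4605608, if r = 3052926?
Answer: -5750777822617045/7038914933170064 ≈ -0.81700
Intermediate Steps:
y(E) = 306/409 - E/818 (y(E) = (-612 + E)/(-613 + (-10 - 195)) = (-612 + E)/(-613 - 205) = (-612 + E)/(-818) = (-612 + E)*(-1/818) = 306/409 - E/818)
r/(-3736762) + y(845)/4605608 = 3052926/(-3736762) + (306/409 - 1/818*845)/4605608 = 3052926*(-1/3736762) + (306/409 - 845/818)*(1/4605608) = -1526463/1868381 - 233/818*1/4605608 = -1526463/1868381 - 233/3767387344 = -5750777822617045/7038914933170064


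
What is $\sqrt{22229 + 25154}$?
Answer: $7 \sqrt{967} \approx 217.68$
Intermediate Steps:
$\sqrt{22229 + 25154} = \sqrt{47383} = 7 \sqrt{967}$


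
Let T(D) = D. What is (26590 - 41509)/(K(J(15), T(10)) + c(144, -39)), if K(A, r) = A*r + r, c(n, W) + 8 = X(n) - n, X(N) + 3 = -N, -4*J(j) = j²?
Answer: 29838/1703 ≈ 17.521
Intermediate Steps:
J(j) = -j²/4
X(N) = -3 - N
c(n, W) = -11 - 2*n (c(n, W) = -8 + ((-3 - n) - n) = -8 + (-3 - 2*n) = -11 - 2*n)
K(A, r) = r + A*r
(26590 - 41509)/(K(J(15), T(10)) + c(144, -39)) = (26590 - 41509)/(10*(1 - ¼*15²) + (-11 - 2*144)) = -14919/(10*(1 - ¼*225) + (-11 - 288)) = -14919/(10*(1 - 225/4) - 299) = -14919/(10*(-221/4) - 299) = -14919/(-1105/2 - 299) = -14919/(-1703/2) = -14919*(-2/1703) = 29838/1703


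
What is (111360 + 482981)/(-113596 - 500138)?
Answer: -54031/55794 ≈ -0.96840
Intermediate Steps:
(111360 + 482981)/(-113596 - 500138) = 594341/(-613734) = 594341*(-1/613734) = -54031/55794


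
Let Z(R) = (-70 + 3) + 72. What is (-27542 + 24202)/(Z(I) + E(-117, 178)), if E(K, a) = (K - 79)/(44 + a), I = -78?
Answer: -370740/457 ≈ -811.25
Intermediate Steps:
Z(R) = 5 (Z(R) = -67 + 72 = 5)
E(K, a) = (-79 + K)/(44 + a)
(-27542 + 24202)/(Z(I) + E(-117, 178)) = (-27542 + 24202)/(5 + (-79 - 117)/(44 + 178)) = -3340/(5 - 196/222) = -3340/(5 + (1/222)*(-196)) = -3340/(5 - 98/111) = -3340/457/111 = -3340*111/457 = -370740/457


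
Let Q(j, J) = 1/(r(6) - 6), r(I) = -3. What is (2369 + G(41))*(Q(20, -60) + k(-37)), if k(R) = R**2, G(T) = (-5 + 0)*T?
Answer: 26660480/9 ≈ 2.9623e+6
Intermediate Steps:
G(T) = -5*T
Q(j, J) = -1/9 (Q(j, J) = 1/(-3 - 6) = 1/(-9) = -1/9)
(2369 + G(41))*(Q(20, -60) + k(-37)) = (2369 - 5*41)*(-1/9 + (-37)**2) = (2369 - 205)*(-1/9 + 1369) = 2164*(12320/9) = 26660480/9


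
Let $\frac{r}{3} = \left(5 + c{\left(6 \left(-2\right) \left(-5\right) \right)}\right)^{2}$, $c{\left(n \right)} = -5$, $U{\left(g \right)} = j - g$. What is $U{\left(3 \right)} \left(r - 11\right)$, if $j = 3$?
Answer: $0$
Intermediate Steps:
$U{\left(g \right)} = 3 - g$
$r = 0$ ($r = 3 \left(5 - 5\right)^{2} = 3 \cdot 0^{2} = 3 \cdot 0 = 0$)
$U{\left(3 \right)} \left(r - 11\right) = \left(3 - 3\right) \left(0 - 11\right) = \left(3 - 3\right) \left(-11\right) = 0 \left(-11\right) = 0$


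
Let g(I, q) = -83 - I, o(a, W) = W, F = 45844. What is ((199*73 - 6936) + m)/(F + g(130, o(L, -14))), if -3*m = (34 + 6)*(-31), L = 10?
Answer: 24013/136893 ≈ 0.17541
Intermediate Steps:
m = 1240/3 (m = -(34 + 6)*(-31)/3 = -40*(-31)/3 = -⅓*(-1240) = 1240/3 ≈ 413.33)
((199*73 - 6936) + m)/(F + g(130, o(L, -14))) = ((199*73 - 6936) + 1240/3)/(45844 + (-83 - 1*130)) = ((14527 - 6936) + 1240/3)/(45844 + (-83 - 130)) = (7591 + 1240/3)/(45844 - 213) = (24013/3)/45631 = (24013/3)*(1/45631) = 24013/136893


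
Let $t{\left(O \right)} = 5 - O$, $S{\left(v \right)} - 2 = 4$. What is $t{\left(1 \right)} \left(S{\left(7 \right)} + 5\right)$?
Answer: $44$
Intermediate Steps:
$S{\left(v \right)} = 6$ ($S{\left(v \right)} = 2 + 4 = 6$)
$t{\left(1 \right)} \left(S{\left(7 \right)} + 5\right) = \left(5 - 1\right) \left(6 + 5\right) = \left(5 - 1\right) 11 = 4 \cdot 11 = 44$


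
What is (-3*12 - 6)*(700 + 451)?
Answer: -48342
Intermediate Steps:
(-3*12 - 6)*(700 + 451) = (-36 - 6)*1151 = -42*1151 = -48342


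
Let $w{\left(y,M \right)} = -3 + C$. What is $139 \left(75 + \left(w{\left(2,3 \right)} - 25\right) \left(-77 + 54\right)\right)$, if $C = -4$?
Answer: $112729$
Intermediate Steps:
$w{\left(y,M \right)} = -7$ ($w{\left(y,M \right)} = -3 - 4 = -7$)
$139 \left(75 + \left(w{\left(2,3 \right)} - 25\right) \left(-77 + 54\right)\right) = 139 \left(75 + \left(-7 - 25\right) \left(-77 + 54\right)\right) = 139 \left(75 - -736\right) = 139 \left(75 + 736\right) = 139 \cdot 811 = 112729$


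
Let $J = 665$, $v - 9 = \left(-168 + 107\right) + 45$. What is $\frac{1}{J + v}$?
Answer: $\frac{1}{658} \approx 0.0015198$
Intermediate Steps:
$v = -7$ ($v = 9 + \left(\left(-168 + 107\right) + 45\right) = 9 + \left(-61 + 45\right) = 9 - 16 = -7$)
$\frac{1}{J + v} = \frac{1}{665 - 7} = \frac{1}{658}$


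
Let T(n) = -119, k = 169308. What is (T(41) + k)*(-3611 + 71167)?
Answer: 11429732084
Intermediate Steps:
(T(41) + k)*(-3611 + 71167) = (-119 + 169308)*(-3611 + 71167) = 169189*67556 = 11429732084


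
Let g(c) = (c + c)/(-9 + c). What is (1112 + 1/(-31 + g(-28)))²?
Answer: 1471745054025/1190281 ≈ 1.2365e+6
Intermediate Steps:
g(c) = 2*c/(-9 + c) (g(c) = (2*c)/(-9 + c) = 2*c/(-9 + c))
(1112 + 1/(-31 + g(-28)))² = (1112 + 1/(-31 + 2*(-28)/(-9 - 28)))² = (1112 + 1/(-31 + 2*(-28)/(-37)))² = (1112 + 1/(-31 + 2*(-28)*(-1/37)))² = (1112 + 1/(-31 + 56/37))² = (1112 + 1/(-1091/37))² = (1112 - 37/1091)² = (1213155/1091)² = 1471745054025/1190281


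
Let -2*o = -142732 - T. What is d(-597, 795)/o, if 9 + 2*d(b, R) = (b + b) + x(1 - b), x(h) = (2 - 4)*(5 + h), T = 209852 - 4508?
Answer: -2409/348076 ≈ -0.0069209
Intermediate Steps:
T = 205344
x(h) = -10 - 2*h (x(h) = -2*(5 + h) = -10 - 2*h)
o = 174038 (o = -(-142732 - 1*205344)/2 = -(-142732 - 205344)/2 = -½*(-348076) = 174038)
d(b, R) = -21/2 + 2*b (d(b, R) = -9/2 + ((b + b) + (-10 - 2*(1 - b)))/2 = -9/2 + (2*b + (-10 + (-2 + 2*b)))/2 = -9/2 + (2*b + (-12 + 2*b))/2 = -9/2 + (-12 + 4*b)/2 = -9/2 + (-6 + 2*b) = -21/2 + 2*b)
d(-597, 795)/o = (-21/2 + 2*(-597))/174038 = (-21/2 - 1194)*(1/174038) = -2409/2*1/174038 = -2409/348076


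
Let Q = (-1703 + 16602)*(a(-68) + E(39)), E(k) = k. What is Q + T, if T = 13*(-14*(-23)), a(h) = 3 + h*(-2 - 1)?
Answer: 3669340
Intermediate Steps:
a(h) = 3 - 3*h (a(h) = 3 + h*(-3) = 3 - 3*h)
T = 4186 (T = 13*322 = 4186)
Q = 3665154 (Q = (-1703 + 16602)*((3 - 3*(-68)) + 39) = 14899*((3 + 204) + 39) = 14899*(207 + 39) = 14899*246 = 3665154)
Q + T = 3665154 + 4186 = 3669340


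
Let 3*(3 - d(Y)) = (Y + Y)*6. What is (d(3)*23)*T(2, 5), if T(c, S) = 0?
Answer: 0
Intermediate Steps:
d(Y) = 3 - 4*Y (d(Y) = 3 - (Y + Y)*6/3 = 3 - 2*Y*6/3 = 3 - 4*Y)
(d(3)*23)*T(2, 5) = ((3 - 4*3)*23)*0 = ((3 - 12)*23)*0 = -9*23*0 = -207*0 = 0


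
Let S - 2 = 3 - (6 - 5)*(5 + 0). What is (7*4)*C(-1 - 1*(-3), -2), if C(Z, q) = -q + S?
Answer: 56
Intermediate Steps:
S = 0 (S = 2 + (3 - (6 - 5)*(5 + 0)) = 2 + (3 - 5) = 2 - 2 = 0)
C(Z, q) = -q (C(Z, q) = -q + 0 = -q)
(7*4)*C(-1 - 1*(-3), -2) = (7*4)*(-1*(-2)) = 28*2 = 56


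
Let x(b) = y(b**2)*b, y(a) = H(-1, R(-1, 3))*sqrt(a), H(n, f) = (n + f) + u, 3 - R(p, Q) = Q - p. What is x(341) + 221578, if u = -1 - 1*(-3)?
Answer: 221578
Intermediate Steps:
u = 2 (u = -1 + 3 = 2)
R(p, Q) = 3 + p - Q (R(p, Q) = 3 - (Q - p) = 3 + (p - Q) = 3 + p - Q)
H(n, f) = 2 + f + n (H(n, f) = (n + f) + 2 = (f + n) + 2 = 2 + f + n)
y(a) = 0 (y(a) = (2 + (3 - 1 - 1*3) - 1)*sqrt(a) = (2 + (3 - 1 - 3) - 1)*sqrt(a) = (2 - 1 - 1)*sqrt(a) = 0*sqrt(a) = 0)
x(b) = 0 (x(b) = 0*b = 0)
x(341) + 221578 = 0 + 221578 = 221578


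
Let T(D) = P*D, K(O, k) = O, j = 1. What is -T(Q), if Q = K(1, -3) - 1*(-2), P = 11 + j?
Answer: -36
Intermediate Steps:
P = 12 (P = 11 + 1 = 12)
Q = 3 (Q = 1 - 1*(-2) = 1 + 2 = 3)
T(D) = 12*D
-T(Q) = -12*3 = -1*36 = -36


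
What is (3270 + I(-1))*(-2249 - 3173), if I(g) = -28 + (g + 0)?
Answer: -17572702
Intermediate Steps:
I(g) = -28 + g
(3270 + I(-1))*(-2249 - 3173) = (3270 + (-28 - 1))*(-2249 - 3173) = (3270 - 29)*(-5422) = 3241*(-5422) = -17572702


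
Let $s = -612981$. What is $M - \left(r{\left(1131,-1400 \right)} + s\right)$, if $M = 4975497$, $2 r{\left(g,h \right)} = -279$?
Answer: $\frac{11177235}{2} \approx 5.5886 \cdot 10^{6}$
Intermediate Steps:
$r{\left(g,h \right)} = - \frac{279}{2}$ ($r{\left(g,h \right)} = \frac{1}{2} \left(-279\right) = - \frac{279}{2}$)
$M - \left(r{\left(1131,-1400 \right)} + s\right) = 4975497 - \left(- \frac{279}{2} - 612981\right) = 4975497 - - \frac{1226241}{2} = 4975497 + \frac{1226241}{2} = \frac{11177235}{2}$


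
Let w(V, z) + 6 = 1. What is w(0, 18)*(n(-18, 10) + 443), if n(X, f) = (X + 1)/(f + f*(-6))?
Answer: -22167/10 ≈ -2216.7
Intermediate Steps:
w(V, z) = -5 (w(V, z) = -6 + 1 = -5)
n(X, f) = -(1 + X)/(5*f) (n(X, f) = (1 + X)/(f - 6*f) = (1 + X)/((-5*f)) = (1 + X)*(-1/(5*f)) = -(1 + X)/(5*f))
w(0, 18)*(n(-18, 10) + 443) = -5*((⅕)*(-1 - 1*(-18))/10 + 443) = -5*((⅕)*(⅒)*(-1 + 18) + 443) = -5*((⅕)*(⅒)*17 + 443) = -5*(17/50 + 443) = -5*22167/50 = -22167/10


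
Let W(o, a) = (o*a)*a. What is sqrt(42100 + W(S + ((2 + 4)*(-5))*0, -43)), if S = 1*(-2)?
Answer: sqrt(38402) ≈ 195.96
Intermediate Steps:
S = -2
W(o, a) = o*a**2 (W(o, a) = (a*o)*a = o*a**2)
sqrt(42100 + W(S + ((2 + 4)*(-5))*0, -43)) = sqrt(42100 + (-2 + ((2 + 4)*(-5))*0)*(-43)**2) = sqrt(42100 + (-2 + (6*(-5))*0)*1849) = sqrt(42100 + (-2 - 30*0)*1849) = sqrt(42100 + (-2 + 0)*1849) = sqrt(42100 - 2*1849) = sqrt(42100 - 3698) = sqrt(38402)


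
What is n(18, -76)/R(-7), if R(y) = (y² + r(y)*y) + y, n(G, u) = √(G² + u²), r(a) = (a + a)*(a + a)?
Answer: -√61/133 ≈ -0.058724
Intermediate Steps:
r(a) = 4*a² (r(a) = (2*a)*(2*a) = 4*a²)
R(y) = y + y² + 4*y³ (R(y) = (y² + (4*y²)*y) + y = (y² + 4*y³) + y = y + y² + 4*y³)
n(18, -76)/R(-7) = √(18² + (-76)²)/((-7*(1 - 7 + 4*(-7)²))) = √(324 + 5776)/((-7*(1 - 7 + 4*49))) = √6100/((-7*(1 - 7 + 196))) = (10*√61)/((-7*190)) = (10*√61)/(-1330) = (10*√61)*(-1/1330) = -√61/133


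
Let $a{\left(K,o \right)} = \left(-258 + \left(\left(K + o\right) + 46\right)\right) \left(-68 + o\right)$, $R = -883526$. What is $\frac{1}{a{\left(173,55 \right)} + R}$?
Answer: $- \frac{1}{883734} \approx -1.1316 \cdot 10^{-6}$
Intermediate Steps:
$a{\left(K,o \right)} = \left(-68 + o\right) \left(-212 + K + o\right)$ ($a{\left(K,o \right)} = \left(-258 + \left(46 + K + o\right)\right) \left(-68 + o\right) = \left(-212 + K + o\right) \left(-68 + o\right) = \left(-68 + o\right) \left(-212 + K + o\right)$)
$\frac{1}{a{\left(173,55 \right)} + R} = \frac{1}{\left(14416 + 55^{2} - 15400 - 11764 + 173 \cdot 55\right) - 883526} = \frac{1}{\left(14416 + 3025 - 15400 - 11764 + 9515\right) - 883526} = \frac{1}{-208 - 883526} = \frac{1}{-883734} = - \frac{1}{883734}$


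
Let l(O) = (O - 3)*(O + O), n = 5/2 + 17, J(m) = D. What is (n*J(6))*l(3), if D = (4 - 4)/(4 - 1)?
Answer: 0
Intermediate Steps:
D = 0 (D = 0/3 = 0*(⅓) = 0)
J(m) = 0
n = 39/2 (n = 5*(½) + 17 = 5/2 + 17 = 39/2 ≈ 19.500)
l(O) = 2*O*(-3 + O) (l(O) = (-3 + O)*(2*O) = 2*O*(-3 + O))
(n*J(6))*l(3) = ((39/2)*0)*(2*3*(-3 + 3)) = 0*(2*3*0) = 0*0 = 0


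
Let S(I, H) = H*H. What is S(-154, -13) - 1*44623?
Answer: -44454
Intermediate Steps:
S(I, H) = H²
S(-154, -13) - 1*44623 = (-13)² - 1*44623 = 169 - 44623 = -44454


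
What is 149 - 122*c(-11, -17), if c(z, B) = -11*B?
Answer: -22665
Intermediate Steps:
149 - 122*c(-11, -17) = 149 - (-1342)*(-17) = 149 - 122*187 = 149 - 22814 = -22665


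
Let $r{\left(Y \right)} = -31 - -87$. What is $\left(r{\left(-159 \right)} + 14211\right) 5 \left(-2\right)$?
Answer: $-142670$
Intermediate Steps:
$r{\left(Y \right)} = 56$ ($r{\left(Y \right)} = -31 + 87 = 56$)
$\left(r{\left(-159 \right)} + 14211\right) 5 \left(-2\right) = \left(56 + 14211\right) 5 \left(-2\right) = 14267 \left(-10\right) = -142670$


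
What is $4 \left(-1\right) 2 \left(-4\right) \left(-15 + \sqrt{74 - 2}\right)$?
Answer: $-480 + 192 \sqrt{2} \approx -208.47$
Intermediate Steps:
$4 \left(-1\right) 2 \left(-4\right) \left(-15 + \sqrt{74 - 2}\right) = 4 \left(\left(-2\right) \left(-4\right)\right) \left(-15 + \sqrt{72}\right) = 4 \cdot 8 \left(-15 + 6 \sqrt{2}\right) = 32 \left(-15 + 6 \sqrt{2}\right) = -480 + 192 \sqrt{2}$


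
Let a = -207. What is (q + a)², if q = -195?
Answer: 161604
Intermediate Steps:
(q + a)² = (-195 - 207)² = (-402)² = 161604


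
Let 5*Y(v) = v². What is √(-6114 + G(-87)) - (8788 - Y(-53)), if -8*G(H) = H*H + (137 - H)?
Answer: -41131/5 + I*√113410/4 ≈ -8226.2 + 84.191*I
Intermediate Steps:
Y(v) = v²/5
G(H) = -137/8 - H²/8 + H/8 (G(H) = -(H*H + (137 - H))/8 = -(H² + (137 - H))/8 = -(137 + H² - H)/8 = -137/8 - H²/8 + H/8)
√(-6114 + G(-87)) - (8788 - Y(-53)) = √(-6114 + (-137/8 - ⅛*(-87)² + (⅛)*(-87))) - (8788 - (-53)²/5) = √(-6114 + (-137/8 - ⅛*7569 - 87/8)) - (8788 - 2809/5) = √(-6114 + (-137/8 - 7569/8 - 87/8)) - (8788 - 1*2809/5) = √(-6114 - 7793/8) - (8788 - 2809/5) = √(-56705/8) - 1*41131/5 = I*√113410/4 - 41131/5 = -41131/5 + I*√113410/4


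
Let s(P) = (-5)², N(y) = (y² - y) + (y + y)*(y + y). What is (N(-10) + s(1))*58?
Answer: 31030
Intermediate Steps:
N(y) = -y + 5*y² (N(y) = (y² - y) + (2*y)*(2*y) = (y² - y) + 4*y² = -y + 5*y²)
s(P) = 25
(N(-10) + s(1))*58 = (-10*(-1 + 5*(-10)) + 25)*58 = (-10*(-1 - 50) + 25)*58 = (-10*(-51) + 25)*58 = (510 + 25)*58 = 535*58 = 31030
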